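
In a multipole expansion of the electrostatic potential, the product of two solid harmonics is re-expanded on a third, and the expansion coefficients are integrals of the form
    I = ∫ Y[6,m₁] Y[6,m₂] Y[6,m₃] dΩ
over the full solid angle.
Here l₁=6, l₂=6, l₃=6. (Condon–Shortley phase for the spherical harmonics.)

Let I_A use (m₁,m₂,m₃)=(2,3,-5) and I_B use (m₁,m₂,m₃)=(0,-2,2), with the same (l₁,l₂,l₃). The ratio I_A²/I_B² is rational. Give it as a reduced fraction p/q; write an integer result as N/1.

7/11

Shared (l₁,l₂,l₃)=(6,6,6): N and (l;000)² cancel in I_A²/I_B².
A: Δ = 6!·6!·6!/19! = 1/325909584; Racah Σ t=3..4: t=3:−1/3110400 t=4:+1/4147200 = -1/12441600; ⇒ 3j(6 6 6; 2 3 -5)² = 7/4199, sgn +1
B: Δ = 6!·6!·6!/19! = 1/325909584; Racah Σ t=0..4: t=0:+1/24883200 t=1:−1/518400 t=2:+1/110592 t=3:−1/155520 t=4:+1/1658880 = 11/8294400; ⇒ 3j(6 6 6; 0 -2 2)² = 11/4199, sgn +1
I_A²/I_B² = (7/4199)/(11/4199) = 7/11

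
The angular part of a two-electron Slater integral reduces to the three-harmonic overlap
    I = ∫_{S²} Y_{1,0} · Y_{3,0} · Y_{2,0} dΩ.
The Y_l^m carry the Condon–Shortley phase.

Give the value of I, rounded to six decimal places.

m-sum 0 ✓  L=6 even ✓  2≤2≤4 ✓
Π(2lᵢ+1) = 3×7×5 = 105
triangle coeff Δ(1,3,2) = 1/105
Σ_t [1,1]: t=1:−1/4 = -1/4
(3j)²=3/35 [(1 3 2; 0 0 0)], sign=-1
(m-triple is (0,0,0) — same symbol as above.)
⇒ 4πI² = 27/35
I = (+1)√(27/35/(4π)) = 0.24776670

0.247767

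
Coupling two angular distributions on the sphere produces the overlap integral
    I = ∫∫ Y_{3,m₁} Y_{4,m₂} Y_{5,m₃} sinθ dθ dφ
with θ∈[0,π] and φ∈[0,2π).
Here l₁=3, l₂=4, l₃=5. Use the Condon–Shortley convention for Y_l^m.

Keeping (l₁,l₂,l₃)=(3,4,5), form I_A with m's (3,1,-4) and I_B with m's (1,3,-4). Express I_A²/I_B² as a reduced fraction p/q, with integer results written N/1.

Same 3,4,5: normalisation and zero-m 3j drop out of the ratio.
A: Δ: 2! 4! 6! / 13! → 1/180180; sum: t=0:+1/5760 = 1/5760; 3j²(3 4 5; 3 1 -4) = Δ·Π!·Σ² = 9/286  (sign -1)
B: Δ: 2! 4! 6! / 13! → 1/180180; sum: t=1:−1/4320 t=2:+1/5760 = -1/17280; 3j²(3 4 5; 1 3 -4) = Δ·Π!·Σ² = 7/4290  (sign +1)
I_A²/I_B² = (9/286)/(7/4290) = 135/7

135/7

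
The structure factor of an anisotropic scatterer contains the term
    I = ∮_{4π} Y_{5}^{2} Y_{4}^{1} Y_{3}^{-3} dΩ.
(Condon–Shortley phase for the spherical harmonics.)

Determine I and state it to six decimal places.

-0.179179

Checks pass: Σm=0; 12 even; l₃=3∈[1,9].
(2·5+1)(2·4+1)(2·3+1) = 693
Δ: 6! 4! 2! / 13! → 1/180180
sum: t=2:+1/576 t=3:−1/144 t=4:+1/576 = -1/288
3j²(5 4 3; 0 0 0) = Δ·Π!·Σ² = 20/1001  (sign +1)
sum: t=3:−1/1728 = -1/1728
3j²(5 4 3; 2 1 -3) = Δ·Π!·Σ² = 25/858  (sign -1)
combine: 4πI² = 693·20/1001·25/858 = 750/1859
take √, sign -1: I = -0.17917854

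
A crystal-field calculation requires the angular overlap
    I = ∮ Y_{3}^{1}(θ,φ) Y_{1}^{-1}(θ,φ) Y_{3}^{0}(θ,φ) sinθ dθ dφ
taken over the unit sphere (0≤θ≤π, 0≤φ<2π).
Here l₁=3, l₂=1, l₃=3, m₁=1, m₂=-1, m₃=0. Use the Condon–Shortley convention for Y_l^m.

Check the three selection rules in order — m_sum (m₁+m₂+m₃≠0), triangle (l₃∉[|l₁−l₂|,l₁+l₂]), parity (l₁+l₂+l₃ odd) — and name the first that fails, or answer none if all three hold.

parity

m₁+m₂+m₃ = 1 − 1 + 0 = 0  ✓
triangle: |3−1|=2 ≤ l₃=3 ≤ 3+1=4  ✓
parity: l₁+l₂+l₃ = 7 is odd  ✗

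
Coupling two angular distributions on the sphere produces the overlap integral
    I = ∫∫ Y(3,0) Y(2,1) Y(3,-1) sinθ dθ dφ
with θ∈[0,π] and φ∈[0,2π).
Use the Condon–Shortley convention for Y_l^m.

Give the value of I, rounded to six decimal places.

-0.059471

m-sum 0 ✓  L=8 even ✓  1≤3≤5 ✓
Π(2lᵢ+1) = 7×5×7 = 245
triangle coeff Δ(3,2,3) = 1/3780
Σ_t [0,2]: t=0:+1/24 t=1:−1/4 t=2:+1/24 = -1/6
(3j)²=4/105 [(3 2 3; 0 0 0)], sign=+1
Σ_t [1,2]: t=1:−1/8 t=2:+1/12 = -1/24
(3j)²=1/210 [(3 2 3; 0 1 -1)], sign=-1
⇒ 4πI² = 2/45
I = (-1)√(2/45/(4π)) = -0.05947080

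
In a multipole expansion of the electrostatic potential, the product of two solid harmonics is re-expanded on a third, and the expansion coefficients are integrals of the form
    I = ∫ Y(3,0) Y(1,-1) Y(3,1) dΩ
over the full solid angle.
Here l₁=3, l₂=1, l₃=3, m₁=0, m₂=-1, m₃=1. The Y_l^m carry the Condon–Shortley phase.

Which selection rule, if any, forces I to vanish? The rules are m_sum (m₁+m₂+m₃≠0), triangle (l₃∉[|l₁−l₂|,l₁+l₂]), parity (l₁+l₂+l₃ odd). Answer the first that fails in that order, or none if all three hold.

Σmᵢ = 0  ✓
l₃∈[|l₁−l₂|,l₁+l₂]=[2,4], have l₃=3  ✓
Σlᵢ = 7 ⇒ odd  ✗

parity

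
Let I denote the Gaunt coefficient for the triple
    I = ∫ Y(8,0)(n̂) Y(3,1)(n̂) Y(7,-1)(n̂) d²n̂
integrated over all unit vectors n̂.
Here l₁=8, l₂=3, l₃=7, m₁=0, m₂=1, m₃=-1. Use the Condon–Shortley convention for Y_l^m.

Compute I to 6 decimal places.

Rules hold: Σm=0, L=18 even, 5≤7≤11.
N = 17·7·15 = 1785
Δ = 4!·12!·2!/19! = 1/5290740
Racah Σ t=1..3: t=1:−1/7257600 t=2:+1/2073600 t=3:−1/7257600 = 1/4838400
⇒ 3j(8 3 7; 0 0 0)² = 252/20995, sgn -1
Racah Σ t=2..4: t=2:+1/4147200 t=3:−1/3628800 t=4:+1/46448640 = -1/77414400
⇒ 3j(8 3 7; 0 1 -1)² = 3/41990, sgn -1
4πI² = N·(3j₀)²·(3jₘ)² = 7938/5185765
I = +1·√(0.00153073/4π) = 0.01103683

0.011037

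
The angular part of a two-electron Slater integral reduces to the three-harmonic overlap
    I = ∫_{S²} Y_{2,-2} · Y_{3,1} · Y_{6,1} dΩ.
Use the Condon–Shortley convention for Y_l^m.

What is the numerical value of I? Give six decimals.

0.000000

|2−3|≤6≤2+3 violated ⇒ I = 0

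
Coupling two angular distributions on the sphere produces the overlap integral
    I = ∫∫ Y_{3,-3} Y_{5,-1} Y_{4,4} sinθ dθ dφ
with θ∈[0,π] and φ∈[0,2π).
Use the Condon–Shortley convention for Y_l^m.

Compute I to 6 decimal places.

0.050679

Rules hold: Σm=0, L=12 even, 2≤4≤8.
N = 7·11·9 = 693
Δ = 4!·2!·6!/13! = 1/180180
Racah Σ t=1..3: t=1:−1/576 t=2:+1/144 t=3:−1/576 = 1/288
⇒ 3j(3 5 4; 0 0 0)² = 20/1001, sgn +1
Racah Σ t=4..4: t=4:+1/34560 = 1/34560
⇒ 3j(3 5 4; -3 -1 4)² = 1/429, sgn +1
4πI² = N·(3j₀)²·(3jₘ)² = 60/1859
I = +1·√(0.0322754/4π) = 0.05067935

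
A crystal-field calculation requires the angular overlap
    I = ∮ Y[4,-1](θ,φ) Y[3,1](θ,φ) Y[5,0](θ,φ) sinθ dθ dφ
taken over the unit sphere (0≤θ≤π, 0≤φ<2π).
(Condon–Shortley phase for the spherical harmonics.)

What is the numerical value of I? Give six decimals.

-0.009577

Checks pass: Σm=0; 12 even; l₃=5∈[1,7].
(2·4+1)(2·3+1)(2·5+1) = 693
Δ: 2! 6! 4! / 13! → 1/180180
sum: t=0:+1/576 t=1:−1/144 t=2:+1/576 = -1/288
3j²(4 3 5; 0 0 0) = Δ·Π!·Σ² = 20/1001  (sign +1)
sum: t=0:+1/5760 t=1:−1/288 t=2:+1/288 = 1/5760
3j²(4 3 5; -1 1 0) = Δ·Π!·Σ² = 1/12012  (sign -1)
combine: 4πI² = 693·20/1001·1/12012 = 15/13013
take √, sign -1: I = -0.00957750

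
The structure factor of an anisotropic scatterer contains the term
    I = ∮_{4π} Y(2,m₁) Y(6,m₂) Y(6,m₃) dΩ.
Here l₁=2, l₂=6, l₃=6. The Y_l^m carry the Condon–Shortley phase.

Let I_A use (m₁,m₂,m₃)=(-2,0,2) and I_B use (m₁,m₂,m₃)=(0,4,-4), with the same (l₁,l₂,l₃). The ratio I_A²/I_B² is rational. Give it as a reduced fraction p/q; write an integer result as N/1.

70/1

Same 2,6,6: normalisation and zero-m 3j drop out of the ratio.
A: Δ: 2! 2! 10! / 15! → 1/90090; sum: t=2:+1/69120 = 1/69120; 3j²(2 6 6; -2 0 2) = Δ·Π!·Σ² = 4/143  (sign +1)
B: Δ: 2! 2! 10! / 15! → 1/90090; sum: t=0:+1/14515200 t=1:−1/362880 t=2:+1/322560 = 1/2419200; 3j²(2 6 6; 0 4 -4) = Δ·Π!·Σ² = 2/5005  (sign +1)
I_A²/I_B² = (4/143)/(2/5005) = 70/1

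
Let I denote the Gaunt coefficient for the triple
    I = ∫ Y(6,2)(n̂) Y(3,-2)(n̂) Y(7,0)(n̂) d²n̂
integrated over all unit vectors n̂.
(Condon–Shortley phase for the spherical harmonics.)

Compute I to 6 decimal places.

m-sum 0 ✓  L=16 even ✓  3≤7≤9 ✓
Π(2lᵢ+1) = 13×7×15 = 1365
triangle coeff Δ(6,3,7) = 1/2042040
Σ_t [0,2]: t=0:+1/207360 t=1:−1/57600 t=2:+1/207360 = -1/129600
(3j)²=168/12155 [(6 3 7; 0 0 0)], sign=+1
Σ_t [0,1]: t=0:+1/207360 t=1:−1/725760 = 1/290304
(3j)²=125/7293 [(6 3 7; 2 -2 0)], sign=-1
⇒ 4πI² = 147000/454597
I = (-1)√(147000/454597/(4π)) = -0.16041333

-0.160413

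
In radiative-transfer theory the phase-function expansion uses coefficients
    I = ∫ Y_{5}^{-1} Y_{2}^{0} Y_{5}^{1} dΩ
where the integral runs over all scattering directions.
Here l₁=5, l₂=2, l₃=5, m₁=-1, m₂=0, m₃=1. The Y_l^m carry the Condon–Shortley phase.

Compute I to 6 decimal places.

Checks pass: Σm=0; 12 even; l₃=5∈[3,7].
(2·5+1)(2·2+1)(2·5+1) = 605
Δ: 2! 8! 2! / 13! → 1/38610
sum: t=0:+1/2880 t=1:−1/576 t=2:+1/2880 = -1/960
3j²(5 2 5; 0 0 0) = Δ·Π!·Σ² = 10/429  (sign +1)
sum: t=0:+1/5760 t=1:−1/720 t=2:+1/2304 = -1/1280
3j²(5 2 5; -1 0 1) = Δ·Π!·Σ² = 27/1430  (sign -1)
combine: 4πI² = 605·10/429·27/1430 = 45/169
take √, sign -1: I = -0.14556534

-0.145565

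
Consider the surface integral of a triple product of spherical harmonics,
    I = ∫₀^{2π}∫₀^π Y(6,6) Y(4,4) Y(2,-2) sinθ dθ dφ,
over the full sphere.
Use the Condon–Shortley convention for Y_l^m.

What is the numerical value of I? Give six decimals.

m-sum = 6 + 4 − 2 = 8 ≠ 0 ⇒ I = 0

0.000000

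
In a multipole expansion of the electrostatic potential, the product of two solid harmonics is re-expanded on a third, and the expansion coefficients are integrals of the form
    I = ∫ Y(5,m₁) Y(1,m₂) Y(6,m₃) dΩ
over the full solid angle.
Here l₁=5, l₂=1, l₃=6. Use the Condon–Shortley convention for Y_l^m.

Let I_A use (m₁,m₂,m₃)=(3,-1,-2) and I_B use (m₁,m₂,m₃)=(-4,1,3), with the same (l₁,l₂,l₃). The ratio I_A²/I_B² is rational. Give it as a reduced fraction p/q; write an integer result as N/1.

2/1

l's match ⇒ only the (l;m) 3-j factors differ between A and B.
A: triangle coeff Δ(5,1,6) = 1/858; Σ_t [0,0]: t=0:+1/161280 = 1/161280; (3j)²=1/143 [(5 1 6; 3 -1 -2)], sign=+1
B: triangle coeff Δ(5,1,6) = 1/858; Σ_t [0,0]: t=0:+1/725760 = 1/725760; (3j)²=1/286 [(5 1 6; -4 1 3)], sign=-1
I_A²/I_B² = (1/143)/(1/286) = 2/1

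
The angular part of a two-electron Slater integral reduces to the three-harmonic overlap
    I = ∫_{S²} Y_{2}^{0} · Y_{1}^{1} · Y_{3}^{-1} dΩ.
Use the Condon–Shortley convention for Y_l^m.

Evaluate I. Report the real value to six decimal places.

m-sum 0 ✓  L=6 even ✓  1≤3≤3 ✓
Π(2lᵢ+1) = 5×3×7 = 105
triangle coeff Δ(2,1,3) = 1/105
Σ_t [0,0]: t=0:+1/4 = 1/4
(3j)²=3/35 [(2 1 3; 0 0 0)], sign=-1
Σ_t [0,0]: t=0:+1/8 = 1/8
(3j)²=2/35 [(2 1 3; 0 1 -1)], sign=+1
⇒ 4πI² = 18/35
I = (-1)√(18/35/(4π)) = -0.20230066

-0.202301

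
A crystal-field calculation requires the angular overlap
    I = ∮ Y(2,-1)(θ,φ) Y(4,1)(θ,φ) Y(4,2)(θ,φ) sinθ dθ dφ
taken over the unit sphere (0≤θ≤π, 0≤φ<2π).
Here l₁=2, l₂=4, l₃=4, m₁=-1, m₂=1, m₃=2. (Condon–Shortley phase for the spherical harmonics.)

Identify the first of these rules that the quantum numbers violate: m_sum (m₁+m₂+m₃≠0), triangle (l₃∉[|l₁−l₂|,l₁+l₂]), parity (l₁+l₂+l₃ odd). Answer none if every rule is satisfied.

Σmᵢ = 2  ✗
l₃∈[|l₁−l₂|,l₁+l₂]=[2,6], have l₃=4
Σlᵢ = 10 ⇒ even

m_sum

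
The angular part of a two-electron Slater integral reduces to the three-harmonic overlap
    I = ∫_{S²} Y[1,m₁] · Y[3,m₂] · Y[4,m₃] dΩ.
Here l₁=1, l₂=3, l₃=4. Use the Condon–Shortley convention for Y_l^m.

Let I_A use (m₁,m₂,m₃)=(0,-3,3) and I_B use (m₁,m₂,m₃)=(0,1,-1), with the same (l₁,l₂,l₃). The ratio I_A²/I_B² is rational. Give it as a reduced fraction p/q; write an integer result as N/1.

7/15

Same 1,3,4: normalisation and zero-m 3j drop out of the ratio.
A: Δ: 0! 2! 6! / 9! → 1/252; sum: t=0:+1/720 = 1/720; 3j²(1 3 4; 0 -3 3) = Δ·Π!·Σ² = 1/36  (sign -1)
B: Δ: 0! 2! 6! / 9! → 1/252; sum: t=0:+1/48 = 1/48; 3j²(1 3 4; 0 1 -1) = Δ·Π!·Σ² = 5/84  (sign -1)
I_A²/I_B² = (1/36)/(5/84) = 7/15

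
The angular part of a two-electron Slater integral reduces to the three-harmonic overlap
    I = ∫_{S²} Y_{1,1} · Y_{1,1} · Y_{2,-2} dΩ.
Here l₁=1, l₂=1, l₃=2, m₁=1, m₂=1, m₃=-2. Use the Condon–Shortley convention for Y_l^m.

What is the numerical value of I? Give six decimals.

0.309019

m-sum 0 ✓  L=4 even ✓  0≤2≤2 ✓
Π(2lᵢ+1) = 3×3×5 = 45
triangle coeff Δ(1,1,2) = 1/30
Σ_t [0,0]: t=0:+1/1 = 1/1
(3j)²=2/15 [(1 1 2; 0 0 0)], sign=+1
Σ_t [0,0]: t=0:+1/4 = 1/4
(3j)²=1/5 [(1 1 2; 1 1 -2)], sign=+1
⇒ 4πI² = 6/5
I = (+1)√(6/5/(4π)) = 0.30901936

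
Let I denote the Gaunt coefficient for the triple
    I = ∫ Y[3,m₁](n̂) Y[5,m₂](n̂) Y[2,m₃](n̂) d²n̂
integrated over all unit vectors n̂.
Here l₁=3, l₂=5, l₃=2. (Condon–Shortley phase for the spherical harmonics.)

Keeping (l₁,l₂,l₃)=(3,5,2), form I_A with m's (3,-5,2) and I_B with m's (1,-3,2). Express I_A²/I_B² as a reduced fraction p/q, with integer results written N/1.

Shared (l₁,l₂,l₃)=(3,5,2): N and (l;000)² cancel in I_A²/I_B².
A: Δ = 6!·0!·4!/11! = 1/2310; Racah Σ t=0..0: t=0:+1/17280 = 1/17280; ⇒ 3j(3 5 2; 3 -5 2)² = 1/11, sgn +1
B: Δ = 6!·0!·4!/11! = 1/2310; Racah Σ t=2..2: t=2:+1/1152 = 1/1152; ⇒ 3j(3 5 2; 1 -3 2)² = 1/33, sgn +1
I_A²/I_B² = (1/11)/(1/33) = 3/1

3/1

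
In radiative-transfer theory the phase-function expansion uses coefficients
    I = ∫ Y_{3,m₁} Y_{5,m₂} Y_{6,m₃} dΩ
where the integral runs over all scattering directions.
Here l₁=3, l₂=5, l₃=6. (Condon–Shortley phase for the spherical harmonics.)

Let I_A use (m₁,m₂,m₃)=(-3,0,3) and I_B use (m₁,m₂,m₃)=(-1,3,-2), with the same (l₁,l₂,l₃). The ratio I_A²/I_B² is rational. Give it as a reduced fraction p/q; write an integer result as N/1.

12/7

Shared (l₁,l₂,l₃)=(3,5,6): N and (l;000)² cancel in I_A²/I_B².
A: Δ = 2!·4!·8!/15! = 1/675675; Racah Σ t=2..2: t=2:+1/34560 = 1/34560; ⇒ 3j(3 5 6; -3 0 3)² = 4/143, sgn -1
B: Δ = 2!·4!·8!/15! = 1/675675; Racah Σ t=0..2: t=0:+1/1935360 t=1:−1/30240 t=2:+1/11520 = 1/18432; ⇒ 3j(3 5 6; -1 3 -2)² = 7/429, sgn +1
I_A²/I_B² = (4/143)/(7/429) = 12/7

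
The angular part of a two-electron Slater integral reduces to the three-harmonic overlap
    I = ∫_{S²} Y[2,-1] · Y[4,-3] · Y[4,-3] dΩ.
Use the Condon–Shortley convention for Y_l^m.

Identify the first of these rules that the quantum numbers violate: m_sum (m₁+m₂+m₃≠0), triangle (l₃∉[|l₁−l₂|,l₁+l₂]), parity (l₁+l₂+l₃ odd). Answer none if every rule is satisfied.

m₁+m₂+m₃ = -1 − 3 − 3 = -7  ✗
triangle: |2−4|=2 ≤ l₃=4 ≤ 2+4=6
parity: l₁+l₂+l₃ = 10 is even

m_sum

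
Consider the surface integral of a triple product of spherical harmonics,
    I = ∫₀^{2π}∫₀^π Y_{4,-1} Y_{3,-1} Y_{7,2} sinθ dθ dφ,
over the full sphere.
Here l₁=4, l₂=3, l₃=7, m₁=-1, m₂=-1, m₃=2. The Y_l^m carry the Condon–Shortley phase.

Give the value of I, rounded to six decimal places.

0.239176

Rules hold: Σm=0, L=14 even, 1≤7≤7.
N = 9·7·15 = 945
Δ = 0!·8!·6!/15! = 1/45045
Racah Σ t=0..0: t=0:+1/20736 = 1/20736
⇒ 3j(4 3 7; 0 0 0)² = 35/1287, sgn -1
Racah Σ t=0..0: t=0:+1/34560 = 1/34560
⇒ 3j(4 3 7; -1 -1 2)² = 4/143, sgn -1
4πI² = N·(3j₀)²·(3jₘ)² = 14700/20449
I = +1·√(0.718862/4π) = 0.23917605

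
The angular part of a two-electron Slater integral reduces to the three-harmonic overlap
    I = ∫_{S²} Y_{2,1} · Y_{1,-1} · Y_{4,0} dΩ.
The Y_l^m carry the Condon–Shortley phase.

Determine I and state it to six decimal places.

0.000000

triangle: need 1≤l₃≤3, have 4; I=0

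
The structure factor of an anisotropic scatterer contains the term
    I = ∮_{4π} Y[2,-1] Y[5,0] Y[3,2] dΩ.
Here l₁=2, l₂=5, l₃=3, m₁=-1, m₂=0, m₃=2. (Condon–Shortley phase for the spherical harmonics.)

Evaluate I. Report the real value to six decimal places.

-1 + 0 + 2 = 1 ≠ 0: azimuthal integral kills it; I = 0

0.000000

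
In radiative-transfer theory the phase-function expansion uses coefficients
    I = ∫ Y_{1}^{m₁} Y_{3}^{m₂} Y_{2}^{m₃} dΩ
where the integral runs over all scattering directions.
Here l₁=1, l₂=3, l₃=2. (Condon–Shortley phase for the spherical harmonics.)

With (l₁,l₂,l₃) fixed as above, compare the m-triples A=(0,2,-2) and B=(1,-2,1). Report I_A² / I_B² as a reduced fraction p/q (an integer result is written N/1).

l's match ⇒ only the (l;m) 3-j factors differ between A and B.
A: triangle coeff Δ(1,3,2) = 1/105; Σ_t [1,1]: t=1:−1/24 = -1/24; (3j)²=1/21 [(1 3 2; 0 2 -2)], sign=-1
B: triangle coeff Δ(1,3,2) = 1/105; Σ_t [0,0]: t=0:+1/12 = 1/12; (3j)²=2/21 [(1 3 2; 1 -2 1)], sign=-1
I_A²/I_B² = (1/21)/(2/21) = 1/2

1/2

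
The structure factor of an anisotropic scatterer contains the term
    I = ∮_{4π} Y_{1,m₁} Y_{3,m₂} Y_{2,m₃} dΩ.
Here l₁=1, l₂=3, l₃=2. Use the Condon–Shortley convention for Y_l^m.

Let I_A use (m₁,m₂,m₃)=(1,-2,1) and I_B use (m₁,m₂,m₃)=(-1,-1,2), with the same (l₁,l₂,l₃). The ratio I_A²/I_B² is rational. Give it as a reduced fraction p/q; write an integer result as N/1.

10/1

Shared (l₁,l₂,l₃)=(1,3,2): N and (l;000)² cancel in I_A²/I_B².
A: Δ = 2!·0!·4!/7! = 1/105; Racah Σ t=0..0: t=0:+1/12 = 1/12; ⇒ 3j(1 3 2; 1 -2 1)² = 2/21, sgn -1
B: Δ = 2!·0!·4!/7! = 1/105; Racah Σ t=2..2: t=2:+1/48 = 1/48; ⇒ 3j(1 3 2; -1 -1 2)² = 1/105, sgn +1
I_A²/I_B² = (2/21)/(1/105) = 10/1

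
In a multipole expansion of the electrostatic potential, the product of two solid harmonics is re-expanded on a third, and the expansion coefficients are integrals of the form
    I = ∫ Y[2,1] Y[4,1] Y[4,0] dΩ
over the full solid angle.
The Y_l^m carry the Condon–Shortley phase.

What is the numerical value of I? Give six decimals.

1 + 1 + 0 = 2 ≠ 0: azimuthal integral kills it; I = 0

0.000000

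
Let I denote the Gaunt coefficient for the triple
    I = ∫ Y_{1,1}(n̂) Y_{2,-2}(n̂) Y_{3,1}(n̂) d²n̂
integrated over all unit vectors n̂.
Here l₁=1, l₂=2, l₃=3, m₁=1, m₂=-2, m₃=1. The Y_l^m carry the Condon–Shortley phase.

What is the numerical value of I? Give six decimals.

Checks pass: Σm=0; 6 even; l₃=3∈[1,3].
(2·1+1)(2·2+1)(2·3+1) = 105
Δ: 0! 2! 4! / 7! → 1/105
sum: t=0:+1/4 = 1/4
3j²(1 2 3; 0 0 0) = Δ·Π!·Σ² = 3/35  (sign -1)
sum: t=0:+1/48 = 1/48
3j²(1 2 3; 1 -2 1) = Δ·Π!·Σ² = 1/105  (sign +1)
combine: 4πI² = 105·3/35·1/105 = 3/35
take √, sign -1: I = -0.08258890

-0.082589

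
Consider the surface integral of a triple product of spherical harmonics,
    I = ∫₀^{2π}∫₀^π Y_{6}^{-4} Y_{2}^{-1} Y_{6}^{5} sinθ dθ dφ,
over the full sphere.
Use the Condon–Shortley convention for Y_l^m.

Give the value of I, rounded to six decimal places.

m-sum 0 ✓  L=14 even ✓  4≤6≤8 ✓
Π(2lᵢ+1) = 13×5×13 = 845
triangle coeff Δ(6,2,6) = 1/90090
Σ_t [0,2]: t=0:+1/69120 t=1:−1/14400 t=2:+1/69120 = -7/172800
(3j)²=14/715 [(6 2 6; 0 0 0)], sign=-1
Σ_t [0,1]: t=0:+1/7257600 t=1:−1/725760 = -1/806400
(3j)²=27/910 [(6 2 6; -4 -1 5)], sign=+1
⇒ 4πI² = 27/55
I = (-1)√(27/55/(4π)) = -0.19764945

-0.197649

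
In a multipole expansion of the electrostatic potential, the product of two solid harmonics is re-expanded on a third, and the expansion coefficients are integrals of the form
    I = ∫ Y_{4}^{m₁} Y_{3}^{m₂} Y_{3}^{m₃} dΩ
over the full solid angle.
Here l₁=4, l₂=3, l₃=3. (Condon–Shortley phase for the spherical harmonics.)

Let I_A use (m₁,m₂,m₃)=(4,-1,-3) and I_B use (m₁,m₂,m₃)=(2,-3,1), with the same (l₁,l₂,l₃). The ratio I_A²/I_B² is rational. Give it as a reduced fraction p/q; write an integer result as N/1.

7/9

Same 4,3,3: normalisation and zero-m 3j drop out of the ratio.
A: Δ: 4! 4! 2! / 11! → 1/34650; sum: t=0:+1/1152 = 1/1152; 3j²(4 3 3; 4 -1 -3) = Δ·Π!·Σ² = 1/33  (sign +1)
B: Δ: 4! 4! 2! / 11! → 1/34650; sum: t=0:+1/192 = 1/192; 3j²(4 3 3; 2 -3 1) = Δ·Π!·Σ² = 3/77  (sign +1)
I_A²/I_B² = (1/33)/(3/77) = 7/9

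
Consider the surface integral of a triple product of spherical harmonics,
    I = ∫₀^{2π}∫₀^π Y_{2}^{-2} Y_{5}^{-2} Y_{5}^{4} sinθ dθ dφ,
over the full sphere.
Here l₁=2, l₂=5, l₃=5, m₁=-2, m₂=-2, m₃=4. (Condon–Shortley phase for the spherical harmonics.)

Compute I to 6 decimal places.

Checks pass: Σm=0; 12 even; l₃=5∈[3,7].
(2·2+1)(2·5+1)(2·5+1) = 605
Δ: 2! 2! 8! / 13! → 1/38610
sum: t=0:+1/2880 t=1:−1/576 t=2:+1/2880 = -1/960
3j²(2 5 5; 0 0 0) = Δ·Π!·Σ² = 10/429  (sign +1)
sum: t=2:+1/20160 = 1/20160
3j²(2 5 5; -2 -2 4) = Δ·Π!·Σ² = 12/715  (sign -1)
combine: 4πI² = 605·10/429·12/715 = 40/169
take √, sign -1: I = -0.13724032

-0.137240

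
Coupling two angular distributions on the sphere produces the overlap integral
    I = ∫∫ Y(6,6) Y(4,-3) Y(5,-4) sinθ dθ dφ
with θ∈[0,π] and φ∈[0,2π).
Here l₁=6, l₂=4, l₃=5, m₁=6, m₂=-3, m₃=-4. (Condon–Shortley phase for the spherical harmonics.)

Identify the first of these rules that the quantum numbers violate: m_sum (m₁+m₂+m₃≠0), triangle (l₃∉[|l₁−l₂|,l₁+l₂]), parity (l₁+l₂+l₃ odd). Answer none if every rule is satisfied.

m₁+m₂+m₃ = 6 − 3 − 4 = -1  ✗
triangle: |6−4|=2 ≤ l₃=5 ≤ 6+4=10
parity: l₁+l₂+l₃ = 15 is odd

m_sum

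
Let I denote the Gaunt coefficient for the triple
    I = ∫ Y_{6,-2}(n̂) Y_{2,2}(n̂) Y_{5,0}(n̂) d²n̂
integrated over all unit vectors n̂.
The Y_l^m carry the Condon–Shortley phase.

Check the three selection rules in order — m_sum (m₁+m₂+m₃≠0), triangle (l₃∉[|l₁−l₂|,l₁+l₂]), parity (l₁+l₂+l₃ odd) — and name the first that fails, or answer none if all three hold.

m₁+m₂+m₃ = -2 + 2 + 0 = 0  ✓
triangle: |6−2|=4 ≤ l₃=5 ≤ 6+2=8  ✓
parity: l₁+l₂+l₃ = 13 is odd  ✗

parity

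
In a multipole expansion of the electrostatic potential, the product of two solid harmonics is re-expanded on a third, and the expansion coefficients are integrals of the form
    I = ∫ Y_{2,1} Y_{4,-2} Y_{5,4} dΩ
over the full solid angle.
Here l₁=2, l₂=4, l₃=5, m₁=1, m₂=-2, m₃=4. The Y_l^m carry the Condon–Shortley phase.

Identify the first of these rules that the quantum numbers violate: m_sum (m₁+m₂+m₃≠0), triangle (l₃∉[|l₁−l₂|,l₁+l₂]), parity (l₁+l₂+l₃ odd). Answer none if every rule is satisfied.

m_sum

m₁+m₂+m₃ = 1 − 2 + 4 = 3  ✗
triangle: |2−4|=2 ≤ l₃=5 ≤ 2+4=6
parity: l₁+l₂+l₃ = 11 is odd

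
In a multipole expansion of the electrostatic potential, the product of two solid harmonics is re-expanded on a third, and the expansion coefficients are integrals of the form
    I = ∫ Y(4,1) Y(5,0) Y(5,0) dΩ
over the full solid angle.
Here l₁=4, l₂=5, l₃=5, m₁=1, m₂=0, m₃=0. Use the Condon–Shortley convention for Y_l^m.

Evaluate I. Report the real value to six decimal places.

m-sum = 1 + 0 + 0 = 1 ≠ 0 ⇒ I = 0

0.000000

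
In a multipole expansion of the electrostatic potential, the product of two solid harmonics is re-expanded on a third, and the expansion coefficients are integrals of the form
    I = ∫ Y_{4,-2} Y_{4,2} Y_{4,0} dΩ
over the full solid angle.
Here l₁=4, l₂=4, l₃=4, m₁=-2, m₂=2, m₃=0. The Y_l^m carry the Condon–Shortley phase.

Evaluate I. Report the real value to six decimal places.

-0.083698

Rules hold: Σm=0, L=12 even, 0≤4≤8.
N = 9·9·9 = 729
Δ = 4!·4!·4!/13! = 1/450450
Racah Σ t=0..4: t=0:+1/13824 t=1:−1/216 t=2:+1/64 t=3:−1/216 t=4:+1/13824 = 5/768
⇒ 3j(4 4 4; 0 0 0)² = 18/1001, sgn +1
Racah Σ t=2..4: t=2:+1/2304 t=3:−1/216 t=4:+1/384 = -11/6912
⇒ 3j(4 4 4; -2 2 0)² = 11/1638, sgn -1
4πI² = N·(3j₀)²·(3jₘ)² = 729/8281
I = -1·√(0.0880328/4π) = -0.08369845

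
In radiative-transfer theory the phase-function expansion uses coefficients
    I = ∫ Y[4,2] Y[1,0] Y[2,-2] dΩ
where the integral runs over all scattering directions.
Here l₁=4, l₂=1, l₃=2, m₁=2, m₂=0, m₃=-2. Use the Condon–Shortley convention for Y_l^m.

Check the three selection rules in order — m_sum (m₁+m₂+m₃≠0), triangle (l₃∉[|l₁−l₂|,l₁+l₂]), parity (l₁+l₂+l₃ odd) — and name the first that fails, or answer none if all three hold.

triangle

m₁+m₂+m₃ = 2 + 0 − 2 = 0  ✓
triangle: |4−1|=3 ≤ l₃=2 ≤ 4+1=5  ✗
parity: l₁+l₂+l₃ = 7 is odd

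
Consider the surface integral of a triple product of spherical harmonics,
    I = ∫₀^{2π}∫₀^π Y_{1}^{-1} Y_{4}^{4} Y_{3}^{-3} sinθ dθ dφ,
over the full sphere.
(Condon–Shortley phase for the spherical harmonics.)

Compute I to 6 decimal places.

0.325735

Checks pass: Σm=0; 8 even; l₃=3∈[3,5].
(2·1+1)(2·4+1)(2·3+1) = 189
Δ: 2! 0! 6! / 9! → 1/252
sum: t=1:−1/36 = -1/36
3j²(1 4 3; 0 0 0) = Δ·Π!·Σ² = 4/63  (sign +1)
sum: t=2:+1/1440 = 1/1440
3j²(1 4 3; -1 4 -3) = Δ·Π!·Σ² = 1/9  (sign +1)
combine: 4πI² = 189·4/63·1/9 = 4/3
take √, sign +1: I = 0.32573501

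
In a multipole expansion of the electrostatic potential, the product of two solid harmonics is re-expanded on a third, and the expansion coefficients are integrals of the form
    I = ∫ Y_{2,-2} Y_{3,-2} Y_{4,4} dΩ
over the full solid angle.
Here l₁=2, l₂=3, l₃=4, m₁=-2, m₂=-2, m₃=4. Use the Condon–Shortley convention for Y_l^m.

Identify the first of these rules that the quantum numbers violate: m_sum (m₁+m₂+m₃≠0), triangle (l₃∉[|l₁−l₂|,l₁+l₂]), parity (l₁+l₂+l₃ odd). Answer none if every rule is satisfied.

azimuthal sum: -2 − 2 + 4 = 0  ✓
1 ≤ 4 ≤ 5 (triangle on l)  ✓
L = 2 + 3 + 4 = 9 (odd)  ✗

parity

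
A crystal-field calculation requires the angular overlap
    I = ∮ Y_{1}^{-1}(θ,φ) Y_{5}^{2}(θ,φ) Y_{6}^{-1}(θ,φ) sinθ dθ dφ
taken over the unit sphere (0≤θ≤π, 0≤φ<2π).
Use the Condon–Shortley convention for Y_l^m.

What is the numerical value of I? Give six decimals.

Checks pass: Σm=0; 12 even; l₃=6∈[4,6].
(2·1+1)(2·5+1)(2·6+1) = 429
Δ: 0! 2! 10! / 13! → 1/858
sum: t=0:+1/14400 = 1/14400
3j²(1 5 6; 0 0 0) = Δ·Π!·Σ² = 6/143  (sign +1)
sum: t=0:+1/60480 = 1/60480
3j²(1 5 6; -1 2 -1) = Δ·Π!·Σ² = 5/429  (sign -1)
combine: 4πI² = 429·6/143·5/429 = 30/143
take √, sign -1: I = -0.12920749

-0.129207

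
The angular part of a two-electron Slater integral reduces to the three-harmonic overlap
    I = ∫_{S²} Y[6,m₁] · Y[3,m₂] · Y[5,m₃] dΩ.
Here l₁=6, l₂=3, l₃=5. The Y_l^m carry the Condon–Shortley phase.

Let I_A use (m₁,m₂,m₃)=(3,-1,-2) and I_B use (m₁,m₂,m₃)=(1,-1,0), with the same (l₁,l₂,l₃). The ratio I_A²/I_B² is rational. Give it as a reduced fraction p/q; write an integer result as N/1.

Shared (l₁,l₂,l₃)=(6,3,5): N and (l;000)² cancel in I_A²/I_B².
A: Δ = 4!·8!·2!/15! = 1/675675; Racah Σ t=0..2: t=0:+1/34560 t=1:−1/8640 t=2:+1/40320 = -1/16128; ⇒ 3j(6 3 5; 3 -1 -2)² = 18/1001, sgn +1
B: Δ = 4!·8!·2!/15! = 1/675675; Racah Σ t=0..2: t=0:+1/34560 t=1:−1/3456 t=2:+1/5760 = -1/11520; ⇒ 3j(6 3 5; 1 -1 0)² = 2/429, sgn +1
I_A²/I_B² = (18/1001)/(2/429) = 27/7

27/7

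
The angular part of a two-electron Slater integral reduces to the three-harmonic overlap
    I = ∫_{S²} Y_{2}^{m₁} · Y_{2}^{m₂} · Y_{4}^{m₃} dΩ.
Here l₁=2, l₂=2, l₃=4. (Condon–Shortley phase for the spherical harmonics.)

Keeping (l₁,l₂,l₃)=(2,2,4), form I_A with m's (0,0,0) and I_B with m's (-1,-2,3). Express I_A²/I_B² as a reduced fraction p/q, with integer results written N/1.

Same 2,2,4: normalisation and zero-m 3j drop out of the ratio.
A: Δ: 0! 4! 4! / 9! → 1/630; sum: t=0:+1/16 = 1/16; 3j²(2 2 4; 0 0 0) = Δ·Π!·Σ² = 2/35  (sign +1)
B: Δ: 0! 4! 4! / 9! → 1/630; sum: t=0:+1/144 = 1/144; 3j²(2 2 4; -1 -2 3) = Δ·Π!·Σ² = 1/18  (sign -1)
I_A²/I_B² = (2/35)/(1/18) = 36/35

36/35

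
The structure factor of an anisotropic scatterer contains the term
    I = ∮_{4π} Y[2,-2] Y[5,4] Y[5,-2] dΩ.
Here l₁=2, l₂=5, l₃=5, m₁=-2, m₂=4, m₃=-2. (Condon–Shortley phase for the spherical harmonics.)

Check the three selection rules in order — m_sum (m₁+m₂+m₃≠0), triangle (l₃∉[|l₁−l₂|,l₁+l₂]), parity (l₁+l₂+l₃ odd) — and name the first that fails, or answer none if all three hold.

none

Σmᵢ = 0  ✓
l₃∈[|l₁−l₂|,l₁+l₂]=[3,7], have l₃=5  ✓
Σlᵢ = 12 ⇒ even  ✓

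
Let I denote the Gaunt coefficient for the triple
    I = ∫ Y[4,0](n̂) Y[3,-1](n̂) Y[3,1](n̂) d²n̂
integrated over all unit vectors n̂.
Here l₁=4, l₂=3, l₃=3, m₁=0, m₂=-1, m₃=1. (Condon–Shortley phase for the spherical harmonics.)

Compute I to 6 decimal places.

Rules hold: Σm=0, L=10 even, 1≤3≤7.
N = 9·7·7 = 441
Δ = 4!·4!·2!/11! = 1/34650
Racah Σ t=1..3: t=1:−1/72 t=2:+1/16 t=3:−1/72 = 5/144
⇒ 3j(4 3 3; 0 0 0)² = 2/77, sgn -1
Racah Σ t=0..2: t=0:+1/1152 t=1:−1/36 t=2:+1/32 = 5/1152
⇒ 3j(4 3 3; 0 -1 1)² = 1/1386, sgn +1
4πI² = N·(3j₀)²·(3jₘ)² = 1/121
I = -1·√(0.00826446/4π) = -0.02564498

-0.025645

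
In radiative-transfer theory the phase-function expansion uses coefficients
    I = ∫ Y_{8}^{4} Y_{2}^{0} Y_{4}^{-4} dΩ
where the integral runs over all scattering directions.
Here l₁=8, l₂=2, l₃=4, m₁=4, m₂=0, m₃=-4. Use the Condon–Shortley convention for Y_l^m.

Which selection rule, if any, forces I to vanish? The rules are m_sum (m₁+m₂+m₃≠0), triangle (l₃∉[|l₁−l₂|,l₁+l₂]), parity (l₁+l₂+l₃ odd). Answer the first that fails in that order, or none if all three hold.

azimuthal sum: 4 + 0 − 4 = 0  ✓
6 ≤ 4 ≤ 10 (triangle on l)  ✗
L = 8 + 2 + 4 = 14 (even)

triangle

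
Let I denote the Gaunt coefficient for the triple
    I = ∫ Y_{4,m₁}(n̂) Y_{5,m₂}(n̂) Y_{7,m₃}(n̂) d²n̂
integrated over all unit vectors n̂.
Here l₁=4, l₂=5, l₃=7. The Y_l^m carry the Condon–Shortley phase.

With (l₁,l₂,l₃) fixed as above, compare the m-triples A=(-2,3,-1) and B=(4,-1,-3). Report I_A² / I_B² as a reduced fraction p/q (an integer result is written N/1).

Same 4,5,7: normalisation and zero-m 3j drop out of the ratio.
A: Δ: 2! 6! 8! / 17! → 1/6126120; sum: t=0:+1/58060800 t=1:−1/604800 t=2:+1/138240 = 13/2322432; 3j²(4 5 7; -2 3 -1) = Δ·Π!·Σ² = 1625/94248  (sign +1)
B: Δ: 2! 6! 8! / 17! → 1/6126120; sum: t=0:+1/829440 = 1/829440; 3j²(4 5 7; 4 -1 -3) = Δ·Π!·Σ² = 35/2431  (sign +1)
I_A²/I_B² = (1625/94248)/(35/2431) = 4225/3528

4225/3528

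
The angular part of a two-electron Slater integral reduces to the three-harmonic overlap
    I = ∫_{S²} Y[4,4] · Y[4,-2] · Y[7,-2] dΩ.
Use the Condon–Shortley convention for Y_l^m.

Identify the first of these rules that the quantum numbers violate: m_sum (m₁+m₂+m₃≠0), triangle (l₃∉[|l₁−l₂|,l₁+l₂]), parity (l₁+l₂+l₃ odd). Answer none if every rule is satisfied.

parity

m₁+m₂+m₃ = 4 − 2 − 2 = 0  ✓
triangle: |4−4|=0 ≤ l₃=7 ≤ 4+4=8  ✓
parity: l₁+l₂+l₃ = 15 is odd  ✗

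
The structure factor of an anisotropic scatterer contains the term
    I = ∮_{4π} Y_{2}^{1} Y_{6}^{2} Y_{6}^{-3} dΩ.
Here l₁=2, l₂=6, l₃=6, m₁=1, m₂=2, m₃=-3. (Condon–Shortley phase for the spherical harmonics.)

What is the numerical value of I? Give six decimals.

m-sum 0 ✓  L=14 even ✓  4≤6≤8 ✓
Π(2lᵢ+1) = 5×13×13 = 845
triangle coeff Δ(2,6,6) = 1/90090
Σ_t [0,2]: t=0:+1/69120 t=1:−1/14400 t=2:+1/69120 = -7/172800
(3j)²=14/715 [(2 6 6; 0 0 0)], sign=-1
Σ_t [0,1]: t=0:+1/161280 t=1:−1/60480 = -1/96768
(3j)²=15/1001 [(2 6 6; 1 2 -3)], sign=+1
⇒ 4πI² = 30/121
I = (-1)√(30/121/(4π)) = -0.14046335

-0.140463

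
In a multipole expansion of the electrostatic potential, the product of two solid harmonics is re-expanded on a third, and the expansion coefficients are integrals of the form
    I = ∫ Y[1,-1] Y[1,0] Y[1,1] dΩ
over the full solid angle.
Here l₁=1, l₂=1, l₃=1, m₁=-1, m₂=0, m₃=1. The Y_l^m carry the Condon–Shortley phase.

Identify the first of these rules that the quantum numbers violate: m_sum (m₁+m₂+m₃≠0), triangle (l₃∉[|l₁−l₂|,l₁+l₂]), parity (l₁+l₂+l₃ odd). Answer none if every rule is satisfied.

Σmᵢ = 0  ✓
l₃∈[|l₁−l₂|,l₁+l₂]=[0,2], have l₃=1  ✓
Σlᵢ = 3 ⇒ odd  ✗

parity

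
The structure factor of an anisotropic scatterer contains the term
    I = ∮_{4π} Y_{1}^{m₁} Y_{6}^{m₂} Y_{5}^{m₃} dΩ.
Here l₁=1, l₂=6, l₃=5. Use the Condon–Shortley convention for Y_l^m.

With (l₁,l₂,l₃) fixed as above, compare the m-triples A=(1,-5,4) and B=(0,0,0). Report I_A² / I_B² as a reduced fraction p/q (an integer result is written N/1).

Shared (l₁,l₂,l₃)=(1,6,5): N and (l;000)² cancel in I_A²/I_B².
A: Δ = 2!·0!·10!/13! = 1/858; Racah Σ t=0..0: t=0:+1/725760 = 1/725760; ⇒ 3j(1 6 5; 1 -5 4)² = 5/78, sgn -1
B: Δ = 2!·0!·10!/13! = 1/858; Racah Σ t=1..1: t=1:−1/14400 = -1/14400; ⇒ 3j(1 6 5; 0 0 0)² = 6/143, sgn +1
I_A²/I_B² = (5/78)/(6/143) = 55/36

55/36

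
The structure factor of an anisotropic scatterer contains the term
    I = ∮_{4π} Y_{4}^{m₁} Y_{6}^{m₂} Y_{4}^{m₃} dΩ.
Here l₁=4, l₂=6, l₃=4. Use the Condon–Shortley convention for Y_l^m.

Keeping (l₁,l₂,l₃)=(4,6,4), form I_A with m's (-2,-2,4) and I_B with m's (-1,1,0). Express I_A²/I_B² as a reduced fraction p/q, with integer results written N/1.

8/7

Same 4,6,4: normalisation and zero-m 3j drop out of the ratio.
A: Δ: 6! 2! 6! / 15! → 1/1261260; sum: t=4:+1/69120 = 1/69120; 3j²(4 6 4; -2 -2 4) = Δ·Π!·Σ² = 4/429  (sign +1)
B: Δ: 6! 2! 6! / 15! → 1/1261260; sum: t=3:−1/3456 t=4:+1/1728 t=5:−1/11520 = 7/34560; 3j²(4 6 4; -1 1 0) = Δ·Π!·Σ² = 7/858  (sign +1)
I_A²/I_B² = (4/429)/(7/858) = 8/7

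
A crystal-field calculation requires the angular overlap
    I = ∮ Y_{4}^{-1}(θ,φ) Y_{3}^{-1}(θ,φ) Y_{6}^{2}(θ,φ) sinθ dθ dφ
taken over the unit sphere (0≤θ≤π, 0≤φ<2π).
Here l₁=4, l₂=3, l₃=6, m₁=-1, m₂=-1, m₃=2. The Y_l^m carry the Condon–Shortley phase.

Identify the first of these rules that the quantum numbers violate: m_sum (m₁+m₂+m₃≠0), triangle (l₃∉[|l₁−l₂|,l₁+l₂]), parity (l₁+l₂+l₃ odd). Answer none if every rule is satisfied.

parity

azimuthal sum: -1 − 1 + 2 = 0  ✓
1 ≤ 6 ≤ 7 (triangle on l)  ✓
L = 4 + 3 + 6 = 13 (odd)  ✗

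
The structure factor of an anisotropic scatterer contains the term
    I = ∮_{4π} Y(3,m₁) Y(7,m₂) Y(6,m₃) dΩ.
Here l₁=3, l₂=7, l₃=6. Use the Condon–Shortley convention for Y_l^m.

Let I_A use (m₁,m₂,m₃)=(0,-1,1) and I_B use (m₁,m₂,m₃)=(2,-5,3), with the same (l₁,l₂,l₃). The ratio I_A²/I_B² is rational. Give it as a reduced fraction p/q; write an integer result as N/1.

Shared (l₁,l₂,l₃)=(3,7,6): N and (l;000)² cancel in I_A²/I_B².
A: Δ = 4!·2!·10!/17! = 1/2042040; Racah Σ t=1..3: t=1:−1/172800 t=2:+1/69120 t=3:−1/362880 = 43/7257600; ⇒ 3j(3 7 6; 0 -1 1)² = 1849/170170, sgn -1
B: Δ = 4!·2!·10!/17! = 1/2042040; Racah Σ t=0..1: t=0:+1/1935360 t=1:−1/4354560 = 1/3483648; ⇒ 3j(3 7 6; 2 -5 3)² = 125/12376, sgn -1
I_A²/I_B² = (1849/170170)/(125/12376) = 7396/6875

7396/6875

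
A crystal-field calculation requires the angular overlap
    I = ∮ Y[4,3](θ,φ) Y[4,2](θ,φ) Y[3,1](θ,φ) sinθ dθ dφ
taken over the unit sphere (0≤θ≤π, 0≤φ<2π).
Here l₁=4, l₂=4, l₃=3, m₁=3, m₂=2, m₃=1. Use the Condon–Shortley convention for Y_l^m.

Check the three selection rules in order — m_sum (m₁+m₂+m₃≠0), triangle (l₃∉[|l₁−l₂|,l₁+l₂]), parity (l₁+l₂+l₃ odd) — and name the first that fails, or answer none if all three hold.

m_sum

m₁+m₂+m₃ = 3 + 2 + 1 = 6  ✗
triangle: |4−4|=0 ≤ l₃=3 ≤ 4+4=8
parity: l₁+l₂+l₃ = 11 is odd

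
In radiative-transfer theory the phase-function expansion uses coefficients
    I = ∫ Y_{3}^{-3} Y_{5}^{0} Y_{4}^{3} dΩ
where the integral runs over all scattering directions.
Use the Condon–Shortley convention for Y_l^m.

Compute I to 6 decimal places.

Rules hold: Σm=0, L=12 even, 2≤4≤8.
N = 7·11·9 = 693
Δ = 4!·2!·6!/13! = 1/180180
Racah Σ t=1..3: t=1:−1/576 t=2:+1/144 t=3:−1/576 = 1/288
⇒ 3j(3 5 4; 0 0 0)² = 20/1001, sgn +1
Racah Σ t=4..4: t=4:+1/5760 = 1/5760
⇒ 3j(3 5 4; -3 0 3)² = 5/572, sgn -1
4πI² = N·(3j₀)²·(3jₘ)² = 225/1859
I = -1·√(0.121033/4π) = -0.09814013

-0.098140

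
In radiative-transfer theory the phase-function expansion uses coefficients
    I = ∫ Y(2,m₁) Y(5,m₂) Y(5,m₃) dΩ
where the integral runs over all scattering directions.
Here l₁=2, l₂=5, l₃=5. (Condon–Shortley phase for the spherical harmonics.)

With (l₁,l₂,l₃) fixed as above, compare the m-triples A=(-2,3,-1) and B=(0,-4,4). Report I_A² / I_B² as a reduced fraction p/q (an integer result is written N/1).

28/9

Shared (l₁,l₂,l₃)=(2,5,5): N and (l;000)² cancel in I_A²/I_B².
A: Δ = 2!·2!·8!/13! = 1/38610; Racah Σ t=2..2: t=2:+1/5760 = 1/5760; ⇒ 3j(2 5 5; -2 3 -1)² = 56/2145, sgn +1
B: Δ = 2!·2!·8!/13! = 1/38610; Racah Σ t=0..1: t=0:+1/20160 t=1:−1/40320 = 1/40320; ⇒ 3j(2 5 5; 0 -4 4)² = 6/715, sgn -1
I_A²/I_B² = (56/2145)/(6/715) = 28/9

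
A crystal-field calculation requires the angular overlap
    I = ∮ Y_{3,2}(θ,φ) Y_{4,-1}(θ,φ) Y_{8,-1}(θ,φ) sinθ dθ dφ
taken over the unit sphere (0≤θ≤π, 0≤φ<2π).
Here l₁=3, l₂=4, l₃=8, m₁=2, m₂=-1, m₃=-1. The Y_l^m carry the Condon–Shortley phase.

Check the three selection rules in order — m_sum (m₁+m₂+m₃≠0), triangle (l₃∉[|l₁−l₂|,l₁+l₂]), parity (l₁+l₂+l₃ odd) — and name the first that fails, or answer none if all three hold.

Σmᵢ = 0  ✓
l₃∈[|l₁−l₂|,l₁+l₂]=[1,7], have l₃=8  ✗
Σlᵢ = 15 ⇒ odd

triangle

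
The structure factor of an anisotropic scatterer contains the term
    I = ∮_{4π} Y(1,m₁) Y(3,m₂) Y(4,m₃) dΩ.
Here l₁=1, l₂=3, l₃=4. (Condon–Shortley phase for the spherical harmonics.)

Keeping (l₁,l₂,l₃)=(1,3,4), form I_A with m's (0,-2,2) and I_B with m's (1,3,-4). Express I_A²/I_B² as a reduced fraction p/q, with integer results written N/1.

3/7

Same 1,3,4: normalisation and zero-m 3j drop out of the ratio.
A: Δ: 0! 2! 6! / 9! → 1/252; sum: t=0:+1/120 = 1/120; 3j²(1 3 4; 0 -2 2) = Δ·Π!·Σ² = 1/21  (sign +1)
B: Δ: 0! 2! 6! / 9! → 1/252; sum: t=0:+1/1440 = 1/1440; 3j²(1 3 4; 1 3 -4) = Δ·Π!·Σ² = 1/9  (sign +1)
I_A²/I_B² = (1/21)/(1/9) = 3/7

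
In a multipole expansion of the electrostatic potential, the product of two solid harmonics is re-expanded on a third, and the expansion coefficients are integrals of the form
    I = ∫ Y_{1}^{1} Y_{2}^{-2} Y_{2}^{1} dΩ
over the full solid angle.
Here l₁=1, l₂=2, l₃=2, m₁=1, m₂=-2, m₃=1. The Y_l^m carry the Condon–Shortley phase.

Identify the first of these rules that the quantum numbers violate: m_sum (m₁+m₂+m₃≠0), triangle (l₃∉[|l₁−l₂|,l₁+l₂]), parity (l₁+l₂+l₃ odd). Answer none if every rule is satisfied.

azimuthal sum: 1 − 2 + 1 = 0  ✓
1 ≤ 2 ≤ 3 (triangle on l)  ✓
L = 1 + 2 + 2 = 5 (odd)  ✗

parity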